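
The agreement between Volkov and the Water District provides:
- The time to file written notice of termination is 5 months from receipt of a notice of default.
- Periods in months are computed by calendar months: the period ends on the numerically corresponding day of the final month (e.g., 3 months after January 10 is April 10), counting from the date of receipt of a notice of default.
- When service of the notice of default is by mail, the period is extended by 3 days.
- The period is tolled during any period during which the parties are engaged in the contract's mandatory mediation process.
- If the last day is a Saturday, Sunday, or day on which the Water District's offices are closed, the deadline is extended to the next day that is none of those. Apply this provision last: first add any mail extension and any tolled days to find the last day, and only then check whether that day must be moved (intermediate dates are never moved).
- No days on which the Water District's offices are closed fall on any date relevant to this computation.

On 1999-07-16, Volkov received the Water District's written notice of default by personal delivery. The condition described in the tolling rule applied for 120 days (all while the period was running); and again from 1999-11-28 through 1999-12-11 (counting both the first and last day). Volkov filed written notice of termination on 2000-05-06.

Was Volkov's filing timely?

No

5 months after 1999-07-16 is December 16, 1999.
Service was not by mail, so no mail extension applies.
Tolling adds 120 days: December 16, 1999 + 120 days = April 14, 2000.
From November 28, 1999 through December 11, 1999 inclusive is 14 days; tolling adds 14 days: April 14, 2000 + 14 days = April 28, 2000.
April 28, 2000 is a Friday and not a day on which the Water District's offices are closed, so no extension applies.
The deadline is April 28, 2000; the filing on May 6, 2000 is after that date.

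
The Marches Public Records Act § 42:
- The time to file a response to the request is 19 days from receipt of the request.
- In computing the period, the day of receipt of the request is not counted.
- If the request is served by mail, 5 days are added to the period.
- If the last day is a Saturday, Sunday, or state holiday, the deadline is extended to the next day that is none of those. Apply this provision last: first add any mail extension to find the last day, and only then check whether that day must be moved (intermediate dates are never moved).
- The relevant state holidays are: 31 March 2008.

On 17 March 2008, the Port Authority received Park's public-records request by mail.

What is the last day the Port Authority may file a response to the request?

April 10, 2008

19 days after 17 March 2008 is April 5, 2008.
Service was by mail, adding 5 days: April 5, 2008 + 5 days = April 10, 2008.
April 10, 2008 is a Thursday and not a state holiday, so no extension applies.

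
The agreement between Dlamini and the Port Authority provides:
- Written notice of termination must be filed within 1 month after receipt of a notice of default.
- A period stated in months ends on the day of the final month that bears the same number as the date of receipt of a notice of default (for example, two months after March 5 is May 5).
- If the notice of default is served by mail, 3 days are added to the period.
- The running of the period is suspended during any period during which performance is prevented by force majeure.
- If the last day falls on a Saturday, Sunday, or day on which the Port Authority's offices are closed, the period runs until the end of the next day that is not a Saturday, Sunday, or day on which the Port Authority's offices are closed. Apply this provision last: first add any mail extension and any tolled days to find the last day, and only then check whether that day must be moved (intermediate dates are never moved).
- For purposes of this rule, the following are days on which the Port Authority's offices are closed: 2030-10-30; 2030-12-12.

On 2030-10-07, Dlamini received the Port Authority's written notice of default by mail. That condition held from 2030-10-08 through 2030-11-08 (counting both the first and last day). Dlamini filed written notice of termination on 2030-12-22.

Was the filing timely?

No

1 month after 2030-10-07 is November 7, 2030.
Service was by mail, adding 3 days: November 7, 2030 + 3 days = November 10, 2030.
From October 8, 2030 through November 8, 2030 inclusive is 32 days; tolling adds 32 days: November 10, 2030 + 32 days = December 12, 2030.
December 12, 2030 is a listed holiday. The next qualifying day is December 13, 2030.
The deadline is December 13, 2030; the filing on December 22, 2030 is after that date.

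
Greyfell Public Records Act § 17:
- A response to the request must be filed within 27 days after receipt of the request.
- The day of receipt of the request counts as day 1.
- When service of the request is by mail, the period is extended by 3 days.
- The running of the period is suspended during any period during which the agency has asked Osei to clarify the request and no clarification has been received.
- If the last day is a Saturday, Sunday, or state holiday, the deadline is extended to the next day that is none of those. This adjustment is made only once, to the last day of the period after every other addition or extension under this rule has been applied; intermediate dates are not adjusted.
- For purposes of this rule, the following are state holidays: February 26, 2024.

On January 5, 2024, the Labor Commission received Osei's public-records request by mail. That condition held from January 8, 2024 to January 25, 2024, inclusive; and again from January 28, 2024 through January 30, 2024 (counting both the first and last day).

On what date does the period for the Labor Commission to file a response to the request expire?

February 27, 2024

Counting January 5, 2024 as day 1, day 27 is January 31, 2024.
Service was by mail, adding 3 days: January 31, 2024 + 3 days = February 3, 2024.
From January 8, 2024 through January 25, 2024 inclusive is 18 days; tolling adds 18 days: February 3, 2024 + 18 days = February 21, 2024.
From January 28, 2024 through January 30, 2024 inclusive is 3 days; tolling adds 3 days: February 21, 2024 + 3 days = February 24, 2024.
February 24, 2024 is Saturday; February 25, 2024 is Sunday; February 26, 2024 is a listed holiday. The next qualifying day is February 27, 2024.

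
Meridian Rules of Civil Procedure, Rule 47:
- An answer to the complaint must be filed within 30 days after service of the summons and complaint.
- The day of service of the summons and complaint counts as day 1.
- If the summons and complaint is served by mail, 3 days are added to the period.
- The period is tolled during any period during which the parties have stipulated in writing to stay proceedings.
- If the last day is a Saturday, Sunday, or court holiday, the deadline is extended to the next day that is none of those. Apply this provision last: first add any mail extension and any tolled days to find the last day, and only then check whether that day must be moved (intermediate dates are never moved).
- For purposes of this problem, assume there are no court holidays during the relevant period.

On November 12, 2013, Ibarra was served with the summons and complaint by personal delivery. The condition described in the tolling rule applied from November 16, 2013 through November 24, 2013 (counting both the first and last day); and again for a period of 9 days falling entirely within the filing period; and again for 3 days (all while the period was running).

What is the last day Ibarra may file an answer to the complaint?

January 1, 2014

Counting November 12, 2013 as day 1, day 30 is December 11, 2013.
Service was not by mail, so no mail extension applies.
From November 16, 2013 through November 24, 2013 inclusive is 9 days; tolling adds 9 days: December 11, 2013 + 9 days = December 20, 2013.
Tolling adds 9 days: December 20, 2013 + 9 days = December 29, 2013.
Tolling adds 3 days: December 29, 2013 + 3 days = January 1, 2014.
January 1, 2014 is a Wednesday and not a court holiday, so no extension applies.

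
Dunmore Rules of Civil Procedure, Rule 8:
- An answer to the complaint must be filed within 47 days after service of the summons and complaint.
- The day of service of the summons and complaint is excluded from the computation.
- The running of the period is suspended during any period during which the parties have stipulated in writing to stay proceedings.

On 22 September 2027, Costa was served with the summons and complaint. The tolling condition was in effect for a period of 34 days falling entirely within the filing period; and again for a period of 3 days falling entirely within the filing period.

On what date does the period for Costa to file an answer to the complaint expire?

December 15, 2027

47 days after 22 September 2027 is November 8, 2027.
Tolling adds 34 days: November 8, 2027 + 34 days = December 12, 2027.
Tolling adds 3 days: December 12, 2027 + 3 days = December 15, 2027.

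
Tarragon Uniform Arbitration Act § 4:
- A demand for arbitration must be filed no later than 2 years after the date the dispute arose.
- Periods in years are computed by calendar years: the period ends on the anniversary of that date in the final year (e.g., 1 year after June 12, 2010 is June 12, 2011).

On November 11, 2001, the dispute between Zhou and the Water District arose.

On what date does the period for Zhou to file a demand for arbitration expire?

November 11, 2003

2 years after November 11, 2001 is November 11, 2003.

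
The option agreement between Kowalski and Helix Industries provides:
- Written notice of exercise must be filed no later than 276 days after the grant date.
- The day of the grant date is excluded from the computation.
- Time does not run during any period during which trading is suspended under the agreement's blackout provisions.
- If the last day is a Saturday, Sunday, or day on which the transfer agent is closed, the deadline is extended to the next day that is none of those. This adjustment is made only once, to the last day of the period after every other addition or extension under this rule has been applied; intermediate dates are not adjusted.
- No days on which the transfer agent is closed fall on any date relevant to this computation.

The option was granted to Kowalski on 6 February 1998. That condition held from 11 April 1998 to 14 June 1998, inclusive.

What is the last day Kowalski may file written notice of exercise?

276 days after 6 February 1998 is November 9, 1998.
From April 11, 1998 through June 14, 1998 inclusive is 65 days; tolling adds 65 days: November 9, 1998 + 65 days = January 13, 1999.
January 13, 1999 is a Wednesday and not a day on which the transfer agent is closed, so no extension applies.

January 13, 1999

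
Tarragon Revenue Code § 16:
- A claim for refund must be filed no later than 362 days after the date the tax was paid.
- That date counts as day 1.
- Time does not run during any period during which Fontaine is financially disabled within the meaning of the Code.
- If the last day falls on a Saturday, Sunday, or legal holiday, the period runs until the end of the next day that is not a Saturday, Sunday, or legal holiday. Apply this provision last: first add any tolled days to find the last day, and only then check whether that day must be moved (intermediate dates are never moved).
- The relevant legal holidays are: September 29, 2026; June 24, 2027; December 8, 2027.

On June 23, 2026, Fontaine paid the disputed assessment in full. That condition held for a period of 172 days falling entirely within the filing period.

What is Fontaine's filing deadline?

December 9, 2027

Counting June 23, 2026 as day 1, day 362 is June 19, 2027.
Tolling adds 172 days: June 19, 2027 + 172 days = December 8, 2027.
December 8, 2027 is a listed holiday. The next qualifying day is December 9, 2027.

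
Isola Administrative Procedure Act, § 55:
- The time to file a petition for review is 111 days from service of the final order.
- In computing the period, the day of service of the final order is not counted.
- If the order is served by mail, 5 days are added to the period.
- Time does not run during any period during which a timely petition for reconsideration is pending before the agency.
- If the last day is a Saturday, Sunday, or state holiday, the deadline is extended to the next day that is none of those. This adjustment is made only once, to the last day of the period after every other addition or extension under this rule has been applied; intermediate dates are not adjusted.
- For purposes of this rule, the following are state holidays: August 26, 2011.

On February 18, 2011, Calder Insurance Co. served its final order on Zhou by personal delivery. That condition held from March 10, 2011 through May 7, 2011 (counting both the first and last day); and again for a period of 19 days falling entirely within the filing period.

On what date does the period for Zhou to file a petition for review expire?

August 29, 2011

111 days after February 18, 2011 is June 9, 2011.
Service was not by mail, so no mail extension applies.
From March 10, 2011 through May 7, 2011 inclusive is 59 days; tolling adds 59 days: June 9, 2011 + 59 days = August 7, 2011.
Tolling adds 19 days: August 7, 2011 + 19 days = August 26, 2011.
August 26, 2011 is a listed holiday; August 27, 2011 is Saturday; August 28, 2011 is Sunday. The next qualifying day is August 29, 2011.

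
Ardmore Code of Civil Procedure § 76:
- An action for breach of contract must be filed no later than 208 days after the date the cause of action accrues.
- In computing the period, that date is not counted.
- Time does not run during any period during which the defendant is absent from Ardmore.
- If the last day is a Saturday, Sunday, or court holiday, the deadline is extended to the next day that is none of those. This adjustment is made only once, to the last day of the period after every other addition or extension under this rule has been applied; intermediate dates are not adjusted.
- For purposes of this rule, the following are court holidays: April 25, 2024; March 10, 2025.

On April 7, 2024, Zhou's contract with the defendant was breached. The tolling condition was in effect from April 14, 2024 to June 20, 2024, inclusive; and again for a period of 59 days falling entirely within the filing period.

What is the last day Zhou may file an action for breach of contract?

March 11, 2025

208 days after April 7, 2024 is November 1, 2024.
From April 14, 2024 through June 20, 2024 inclusive is 68 days; tolling adds 68 days: November 1, 2024 + 68 days = January 8, 2025.
Tolling adds 59 days: January 8, 2025 + 59 days = March 8, 2025.
March 8, 2025 is Saturday; March 9, 2025 is Sunday; March 10, 2025 is a listed holiday. The next qualifying day is March 11, 2025.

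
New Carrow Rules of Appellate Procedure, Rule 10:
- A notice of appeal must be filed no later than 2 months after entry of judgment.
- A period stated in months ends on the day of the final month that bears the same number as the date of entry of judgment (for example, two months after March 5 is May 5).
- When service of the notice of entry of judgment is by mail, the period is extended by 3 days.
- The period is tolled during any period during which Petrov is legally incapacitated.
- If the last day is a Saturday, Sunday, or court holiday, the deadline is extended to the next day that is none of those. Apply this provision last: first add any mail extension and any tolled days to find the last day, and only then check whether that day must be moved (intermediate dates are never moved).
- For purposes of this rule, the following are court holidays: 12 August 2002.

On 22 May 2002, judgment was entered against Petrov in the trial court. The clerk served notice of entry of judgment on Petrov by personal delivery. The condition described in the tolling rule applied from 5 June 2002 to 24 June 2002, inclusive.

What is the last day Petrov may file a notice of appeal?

August 13, 2002

2 months after 22 May 2002 is July 22, 2002.
Service was not by mail, so no mail extension applies.
From June 5, 2002 through June 24, 2002 inclusive is 20 days; tolling adds 20 days: July 22, 2002 + 20 days = August 11, 2002.
August 11, 2002 is Sunday; August 12, 2002 is a listed holiday. The next qualifying day is August 13, 2002.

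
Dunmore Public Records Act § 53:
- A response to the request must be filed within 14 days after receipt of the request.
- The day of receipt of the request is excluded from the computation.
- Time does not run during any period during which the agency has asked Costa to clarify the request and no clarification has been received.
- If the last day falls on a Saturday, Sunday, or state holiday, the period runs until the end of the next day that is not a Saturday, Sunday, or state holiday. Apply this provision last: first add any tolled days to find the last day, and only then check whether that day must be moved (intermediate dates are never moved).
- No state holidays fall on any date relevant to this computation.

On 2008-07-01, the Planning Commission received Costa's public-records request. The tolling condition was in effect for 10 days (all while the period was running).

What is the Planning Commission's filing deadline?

July 25, 2008

14 days after 2008-07-01 is July 15, 2008.
Tolling adds 10 days: July 15, 2008 + 10 days = July 25, 2008.
July 25, 2008 is a Friday and not a state holiday, so no extension applies.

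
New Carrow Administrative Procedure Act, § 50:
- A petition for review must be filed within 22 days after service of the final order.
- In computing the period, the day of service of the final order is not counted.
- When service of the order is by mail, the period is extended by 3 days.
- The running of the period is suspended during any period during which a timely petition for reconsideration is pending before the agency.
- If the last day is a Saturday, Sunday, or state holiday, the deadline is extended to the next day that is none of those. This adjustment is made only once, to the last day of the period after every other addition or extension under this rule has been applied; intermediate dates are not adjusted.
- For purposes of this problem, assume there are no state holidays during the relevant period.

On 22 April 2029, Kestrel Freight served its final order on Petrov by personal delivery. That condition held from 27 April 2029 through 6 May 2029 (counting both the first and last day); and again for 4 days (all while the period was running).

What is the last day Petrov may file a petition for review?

May 28, 2029

22 days after 22 April 2029 is May 14, 2029.
Service was not by mail, so no mail extension applies.
From April 27, 2029 through May 6, 2029 inclusive is 10 days; tolling adds 10 days: May 14, 2029 + 10 days = May 24, 2029.
Tolling adds 4 days: May 24, 2029 + 4 days = May 28, 2029.
May 28, 2029 is a Monday and not a state holiday, so no extension applies.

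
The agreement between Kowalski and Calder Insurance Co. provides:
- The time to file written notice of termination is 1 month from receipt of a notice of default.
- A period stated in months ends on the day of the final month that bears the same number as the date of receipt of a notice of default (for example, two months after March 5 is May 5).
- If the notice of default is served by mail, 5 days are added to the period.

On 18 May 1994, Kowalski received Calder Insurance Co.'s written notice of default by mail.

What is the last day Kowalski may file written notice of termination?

June 23, 1994

1 month after 18 May 1994 is June 18, 1994.
Service was by mail, adding 5 days: June 18, 1994 + 5 days = June 23, 1994.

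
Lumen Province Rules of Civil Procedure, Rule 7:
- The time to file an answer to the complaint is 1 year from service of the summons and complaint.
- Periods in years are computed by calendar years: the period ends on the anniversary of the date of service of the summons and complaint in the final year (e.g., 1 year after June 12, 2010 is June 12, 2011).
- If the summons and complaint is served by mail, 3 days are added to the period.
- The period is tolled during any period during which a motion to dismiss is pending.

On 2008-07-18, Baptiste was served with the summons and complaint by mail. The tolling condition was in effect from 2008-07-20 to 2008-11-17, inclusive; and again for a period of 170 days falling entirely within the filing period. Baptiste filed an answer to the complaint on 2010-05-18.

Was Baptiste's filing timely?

No

1 year after 2008-07-18 is July 18, 2009.
Service was by mail, adding 3 days: July 18, 2009 + 3 days = July 21, 2009.
From July 20, 2008 through November 17, 2008 inclusive is 121 days; tolling adds 121 days: July 21, 2009 + 121 days = November 19, 2009.
Tolling adds 170 days: November 19, 2009 + 170 days = May 8, 2010.
The deadline is May 8, 2010; the filing on May 18, 2010 is after that date.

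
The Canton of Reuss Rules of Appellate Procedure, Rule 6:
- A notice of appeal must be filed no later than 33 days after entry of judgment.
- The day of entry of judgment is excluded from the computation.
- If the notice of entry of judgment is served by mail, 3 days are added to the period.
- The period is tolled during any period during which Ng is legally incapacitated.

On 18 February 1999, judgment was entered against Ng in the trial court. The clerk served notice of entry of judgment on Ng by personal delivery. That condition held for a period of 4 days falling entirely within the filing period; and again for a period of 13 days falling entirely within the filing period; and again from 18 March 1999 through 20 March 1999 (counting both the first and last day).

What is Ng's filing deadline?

33 days after 18 February 1999 is March 23, 1999.
Service was not by mail, so no mail extension applies.
Tolling adds 4 days: March 23, 1999 + 4 days = March 27, 1999.
Tolling adds 13 days: March 27, 1999 + 13 days = April 9, 1999.
From March 18, 1999 through March 20, 1999 inclusive is 3 days; tolling adds 3 days: April 9, 1999 + 3 days = April 12, 1999.

April 12, 1999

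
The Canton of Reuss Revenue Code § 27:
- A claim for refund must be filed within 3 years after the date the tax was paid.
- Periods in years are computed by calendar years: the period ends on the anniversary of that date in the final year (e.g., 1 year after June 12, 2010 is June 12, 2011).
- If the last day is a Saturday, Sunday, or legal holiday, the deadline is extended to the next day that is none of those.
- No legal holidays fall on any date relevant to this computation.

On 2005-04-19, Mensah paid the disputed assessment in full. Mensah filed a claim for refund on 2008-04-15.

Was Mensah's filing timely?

3 years after 2005-04-19 is April 19, 2008.
April 19, 2008 is Saturday; April 20, 2008 is Sunday. The next qualifying day is April 21, 2008.
The deadline is April 21, 2008; the filing on April 15, 2008 is on or before that date.

Yes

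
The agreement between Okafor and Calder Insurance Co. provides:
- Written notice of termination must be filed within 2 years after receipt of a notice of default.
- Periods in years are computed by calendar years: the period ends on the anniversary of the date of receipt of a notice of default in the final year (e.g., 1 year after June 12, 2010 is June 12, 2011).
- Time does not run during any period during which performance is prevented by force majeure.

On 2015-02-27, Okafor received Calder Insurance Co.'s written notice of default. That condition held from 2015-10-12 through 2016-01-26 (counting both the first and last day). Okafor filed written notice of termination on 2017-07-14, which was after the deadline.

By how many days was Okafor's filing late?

2 years after 2015-02-27 is February 27, 2017.
From October 12, 2015 through January 26, 2016 inclusive is 107 days; tolling adds 107 days: February 27, 2017 + 107 days = June 14, 2017.
The deadline is June 14, 2017; from June 14, 2017 to July 14, 2017 is 30 days.

30 days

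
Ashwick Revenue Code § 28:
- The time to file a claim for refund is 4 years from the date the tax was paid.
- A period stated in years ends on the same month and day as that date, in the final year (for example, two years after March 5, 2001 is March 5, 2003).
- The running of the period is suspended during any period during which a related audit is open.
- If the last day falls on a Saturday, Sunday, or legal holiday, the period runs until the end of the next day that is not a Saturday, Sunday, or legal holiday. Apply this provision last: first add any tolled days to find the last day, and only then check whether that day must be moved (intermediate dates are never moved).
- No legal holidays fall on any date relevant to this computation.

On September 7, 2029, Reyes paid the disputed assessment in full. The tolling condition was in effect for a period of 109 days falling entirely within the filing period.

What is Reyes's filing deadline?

December 26, 2033

4 years after September 7, 2029 is September 7, 2033.
Tolling adds 109 days: September 7, 2033 + 109 days = December 25, 2033.
December 25, 2033 is Sunday. The next qualifying day is December 26, 2033.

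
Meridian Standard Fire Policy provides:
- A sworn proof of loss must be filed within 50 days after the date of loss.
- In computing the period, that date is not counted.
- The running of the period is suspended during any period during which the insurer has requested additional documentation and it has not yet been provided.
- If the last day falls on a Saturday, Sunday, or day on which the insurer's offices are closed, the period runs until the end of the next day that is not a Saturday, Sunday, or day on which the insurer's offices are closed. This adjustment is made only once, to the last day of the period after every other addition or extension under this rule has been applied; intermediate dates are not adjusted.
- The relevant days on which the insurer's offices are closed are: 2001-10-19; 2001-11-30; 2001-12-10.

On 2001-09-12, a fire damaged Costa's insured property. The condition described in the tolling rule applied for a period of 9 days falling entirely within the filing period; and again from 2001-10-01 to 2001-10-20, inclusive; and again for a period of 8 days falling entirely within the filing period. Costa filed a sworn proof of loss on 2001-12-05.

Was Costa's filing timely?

Yes

50 days after 2001-09-12 is November 1, 2001.
Tolling adds 9 days: November 1, 2001 + 9 days = November 10, 2001.
From October 1, 2001 through October 20, 2001 inclusive is 20 days; tolling adds 20 days: November 10, 2001 + 20 days = November 30, 2001.
Tolling adds 8 days: November 30, 2001 + 8 days = December 8, 2001.
December 8, 2001 is Saturday; December 9, 2001 is Sunday; December 10, 2001 is a listed holiday. The next qualifying day is December 11, 2001.
The deadline is December 11, 2001; the filing on December 5, 2001 is on or before that date.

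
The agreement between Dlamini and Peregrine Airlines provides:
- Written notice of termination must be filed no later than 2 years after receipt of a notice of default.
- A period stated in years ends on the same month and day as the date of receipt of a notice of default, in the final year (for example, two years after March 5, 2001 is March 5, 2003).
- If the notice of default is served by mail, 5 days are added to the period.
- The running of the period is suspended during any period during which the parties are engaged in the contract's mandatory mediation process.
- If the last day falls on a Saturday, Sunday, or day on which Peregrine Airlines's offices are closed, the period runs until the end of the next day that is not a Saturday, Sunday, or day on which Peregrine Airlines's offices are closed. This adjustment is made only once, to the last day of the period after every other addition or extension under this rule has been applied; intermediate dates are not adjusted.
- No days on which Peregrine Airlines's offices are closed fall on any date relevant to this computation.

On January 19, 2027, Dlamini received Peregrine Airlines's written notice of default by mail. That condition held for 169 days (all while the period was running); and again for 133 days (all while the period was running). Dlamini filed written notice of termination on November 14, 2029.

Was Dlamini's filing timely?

2 years after January 19, 2027 is January 19, 2029.
Service was by mail, adding 5 days: January 19, 2029 + 5 days = January 24, 2029.
Tolling adds 169 days: January 24, 2029 + 169 days = July 12, 2029.
Tolling adds 133 days: July 12, 2029 + 133 days = November 22, 2029.
November 22, 2029 is a Thursday and not a day on which Peregrine Airlines's offices are closed, so no extension applies.
The deadline is November 22, 2029; the filing on November 14, 2029 is on or before that date.

Yes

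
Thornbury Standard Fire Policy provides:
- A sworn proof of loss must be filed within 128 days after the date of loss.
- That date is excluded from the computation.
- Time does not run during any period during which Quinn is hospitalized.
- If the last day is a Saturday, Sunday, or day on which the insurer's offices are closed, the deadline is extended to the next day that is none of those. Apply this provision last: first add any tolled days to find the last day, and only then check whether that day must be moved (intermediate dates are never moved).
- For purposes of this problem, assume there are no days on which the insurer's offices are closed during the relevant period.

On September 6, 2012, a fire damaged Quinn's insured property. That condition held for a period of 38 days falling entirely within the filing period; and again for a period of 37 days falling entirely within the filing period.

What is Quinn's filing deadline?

128 days after September 6, 2012 is January 12, 2013.
Tolling adds 38 days: January 12, 2013 + 38 days = February 19, 2013.
Tolling adds 37 days: February 19, 2013 + 37 days = March 28, 2013.
March 28, 2013 is a Thursday and not a day on which the insurer's offices are closed, so no extension applies.

March 28, 2013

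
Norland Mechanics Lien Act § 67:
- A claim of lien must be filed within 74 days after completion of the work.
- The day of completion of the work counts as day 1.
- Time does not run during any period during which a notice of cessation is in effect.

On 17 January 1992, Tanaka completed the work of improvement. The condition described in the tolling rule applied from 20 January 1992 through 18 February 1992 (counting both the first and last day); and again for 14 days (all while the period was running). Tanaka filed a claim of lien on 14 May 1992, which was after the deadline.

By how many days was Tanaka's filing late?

1 day

Counting 17 January 1992 as day 1, day 74 is March 30, 1992.
From January 20, 1992 through February 18, 1992 inclusive is 30 days; tolling adds 30 days: March 30, 1992 + 30 days = April 29, 1992.
Tolling adds 14 days: April 29, 1992 + 14 days = May 13, 1992.
The deadline is May 13, 1992; from May 13, 1992 to May 14, 1992 is 1 days.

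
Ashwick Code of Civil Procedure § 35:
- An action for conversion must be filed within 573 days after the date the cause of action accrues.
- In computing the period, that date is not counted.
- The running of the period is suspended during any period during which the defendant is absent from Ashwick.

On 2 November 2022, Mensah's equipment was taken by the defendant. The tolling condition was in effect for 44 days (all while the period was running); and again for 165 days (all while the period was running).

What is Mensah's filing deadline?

573 days after 2 November 2022 is May 28, 2024.
Tolling adds 44 days: May 28, 2024 + 44 days = July 11, 2024.
Tolling adds 165 days: July 11, 2024 + 165 days = December 23, 2024.

December 23, 2024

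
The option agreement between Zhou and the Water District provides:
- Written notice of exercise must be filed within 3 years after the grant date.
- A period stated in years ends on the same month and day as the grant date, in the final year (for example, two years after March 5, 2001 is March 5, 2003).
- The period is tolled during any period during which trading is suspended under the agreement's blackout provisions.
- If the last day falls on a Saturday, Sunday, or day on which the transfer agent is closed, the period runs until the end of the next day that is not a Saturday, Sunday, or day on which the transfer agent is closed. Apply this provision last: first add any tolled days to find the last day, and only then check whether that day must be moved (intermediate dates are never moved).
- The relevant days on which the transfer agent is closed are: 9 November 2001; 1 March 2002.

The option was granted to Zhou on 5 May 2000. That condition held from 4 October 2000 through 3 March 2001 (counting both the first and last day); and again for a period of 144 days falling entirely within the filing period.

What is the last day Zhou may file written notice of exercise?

February 24, 2004

3 years after 5 May 2000 is May 5, 2003.
From October 4, 2000 through March 3, 2001 inclusive is 151 days; tolling adds 151 days: May 5, 2003 + 151 days = October 3, 2003.
Tolling adds 144 days: October 3, 2003 + 144 days = February 24, 2004.
February 24, 2004 is a Tuesday and not a day on which the transfer agent is closed, so no extension applies.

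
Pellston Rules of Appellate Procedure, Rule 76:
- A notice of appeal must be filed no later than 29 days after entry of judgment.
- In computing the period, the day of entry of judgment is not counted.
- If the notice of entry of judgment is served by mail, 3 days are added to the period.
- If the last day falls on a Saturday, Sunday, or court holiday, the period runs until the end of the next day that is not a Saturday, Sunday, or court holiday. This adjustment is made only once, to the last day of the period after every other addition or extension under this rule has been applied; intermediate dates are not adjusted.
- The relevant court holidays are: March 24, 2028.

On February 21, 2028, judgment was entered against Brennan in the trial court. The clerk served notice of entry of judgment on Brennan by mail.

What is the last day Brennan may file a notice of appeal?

March 27, 2028

29 days after February 21, 2028 is March 21, 2028.
Service was by mail, adding 3 days: March 21, 2028 + 3 days = March 24, 2028.
March 24, 2028 is a listed holiday; March 25, 2028 is Saturday; March 26, 2028 is Sunday. The next qualifying day is March 27, 2028.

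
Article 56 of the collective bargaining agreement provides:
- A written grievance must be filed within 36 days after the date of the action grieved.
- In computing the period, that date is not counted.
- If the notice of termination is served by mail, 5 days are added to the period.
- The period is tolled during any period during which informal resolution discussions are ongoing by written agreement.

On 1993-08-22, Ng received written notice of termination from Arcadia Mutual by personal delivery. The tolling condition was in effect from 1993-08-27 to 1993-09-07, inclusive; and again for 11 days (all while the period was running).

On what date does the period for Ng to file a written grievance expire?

October 20, 1993

36 days after 1993-08-22 is September 27, 1993.
Service was not by mail, so no mail extension applies.
From August 27, 1993 through September 7, 1993 inclusive is 12 days; tolling adds 12 days: September 27, 1993 + 12 days = October 9, 1993.
Tolling adds 11 days: October 9, 1993 + 11 days = October 20, 1993.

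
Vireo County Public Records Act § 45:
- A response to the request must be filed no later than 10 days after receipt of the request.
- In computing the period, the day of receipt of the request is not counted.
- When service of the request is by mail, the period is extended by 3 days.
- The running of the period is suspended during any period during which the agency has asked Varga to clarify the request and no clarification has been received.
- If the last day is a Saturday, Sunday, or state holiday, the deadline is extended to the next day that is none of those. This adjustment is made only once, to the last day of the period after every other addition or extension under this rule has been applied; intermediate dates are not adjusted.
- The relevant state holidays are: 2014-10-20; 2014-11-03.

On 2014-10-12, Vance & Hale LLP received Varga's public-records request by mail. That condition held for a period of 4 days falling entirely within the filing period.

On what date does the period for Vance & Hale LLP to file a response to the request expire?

October 29, 2014

10 days after 2014-10-12 is October 22, 2014.
Service was by mail, adding 3 days: October 22, 2014 + 3 days = October 25, 2014.
Tolling adds 4 days: October 25, 2014 + 4 days = October 29, 2014.
October 29, 2014 is a Wednesday and not a state holiday, so no extension applies.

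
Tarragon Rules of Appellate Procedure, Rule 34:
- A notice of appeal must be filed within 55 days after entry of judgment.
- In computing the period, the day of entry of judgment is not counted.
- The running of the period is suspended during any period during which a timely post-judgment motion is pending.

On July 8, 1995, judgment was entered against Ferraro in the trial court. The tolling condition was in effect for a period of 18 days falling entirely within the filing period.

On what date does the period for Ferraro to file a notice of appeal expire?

55 days after July 8, 1995 is September 1, 1995.
Tolling adds 18 days: September 1, 1995 + 18 days = September 19, 1995.

September 19, 1995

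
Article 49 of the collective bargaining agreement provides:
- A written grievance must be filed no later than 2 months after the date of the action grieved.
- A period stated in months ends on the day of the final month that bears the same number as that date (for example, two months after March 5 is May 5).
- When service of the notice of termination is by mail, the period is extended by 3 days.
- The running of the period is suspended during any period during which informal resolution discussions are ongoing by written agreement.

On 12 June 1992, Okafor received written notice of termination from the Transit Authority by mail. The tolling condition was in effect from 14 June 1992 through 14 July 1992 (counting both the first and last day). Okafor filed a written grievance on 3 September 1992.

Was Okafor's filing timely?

2 months after 12 June 1992 is August 12, 1992.
Service was by mail, adding 3 days: August 12, 1992 + 3 days = August 15, 1992.
From June 14, 1992 through July 14, 1992 inclusive is 31 days; tolling adds 31 days: August 15, 1992 + 31 days = September 15, 1992.
The deadline is September 15, 1992; the filing on September 3, 1992 is on or before that date.

Yes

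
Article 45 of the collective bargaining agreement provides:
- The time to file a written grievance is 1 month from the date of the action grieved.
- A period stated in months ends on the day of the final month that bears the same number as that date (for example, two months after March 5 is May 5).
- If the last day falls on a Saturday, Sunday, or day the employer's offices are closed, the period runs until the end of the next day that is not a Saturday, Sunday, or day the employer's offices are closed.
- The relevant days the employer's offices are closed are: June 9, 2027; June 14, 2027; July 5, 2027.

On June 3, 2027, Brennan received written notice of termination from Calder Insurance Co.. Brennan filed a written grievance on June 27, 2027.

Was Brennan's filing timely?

Yes

1 month after June 3, 2027 is July 3, 2027.
July 3, 2027 is Saturday; July 4, 2027 is Sunday; July 5, 2027 is a listed holiday. The next qualifying day is July 6, 2027.
The deadline is July 6, 2027; the filing on June 27, 2027 is on or before that date.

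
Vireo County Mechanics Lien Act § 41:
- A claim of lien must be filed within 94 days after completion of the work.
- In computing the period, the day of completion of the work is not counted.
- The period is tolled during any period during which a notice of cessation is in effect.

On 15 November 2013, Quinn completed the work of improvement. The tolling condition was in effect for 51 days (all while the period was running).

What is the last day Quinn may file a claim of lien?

April 9, 2014

94 days after 15 November 2013 is February 17, 2014.
Tolling adds 51 days: February 17, 2014 + 51 days = April 9, 2014.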